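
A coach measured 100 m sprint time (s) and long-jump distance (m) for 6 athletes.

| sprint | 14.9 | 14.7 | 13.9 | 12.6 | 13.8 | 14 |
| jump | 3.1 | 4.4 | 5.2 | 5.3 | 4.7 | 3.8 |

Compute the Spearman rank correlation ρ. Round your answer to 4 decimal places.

Rank sprint: 6, 5, 3, 1, 2, 4
Rank jump: 1, 3, 5, 6, 4, 2
d = rank(sprint) − rank(jump): 5, 2, -2, -5, -2, 2; Σd² = 66
ρ = 1 − 6Σd² / [n(n²−1)] = 1 − 6×66 / (6×35) = 1 − 396/210 ≈ -0.8857

-0.8857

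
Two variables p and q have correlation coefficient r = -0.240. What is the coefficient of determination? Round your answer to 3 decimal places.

r² = (-0.240)² = 0.058

0.058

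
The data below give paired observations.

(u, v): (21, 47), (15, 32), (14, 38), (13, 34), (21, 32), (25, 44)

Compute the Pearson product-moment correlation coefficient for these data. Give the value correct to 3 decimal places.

0.576

n = 6, Σu = 109, Σv = 227, Σu² = 2097, Σv² = 8793, Σuv = 4213
nΣuv − ΣuΣv = 25278 − 24743 = 535
nΣu² − (Σu)² = 12582 − 11881 = 701; nΣv² − (Σv)² = 52758 − 51529 = 1229
r = 535 / √(701 × 1229) = 535 / 928.1859 ≈ 0.576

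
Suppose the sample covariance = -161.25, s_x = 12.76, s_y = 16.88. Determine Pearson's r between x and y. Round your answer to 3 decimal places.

-0.749

r = Cov(x,y) / (s_x · s_y) = -161.25 / (12.76 × 16.88)
  = -161.25 / 215.3888 ≈ -0.749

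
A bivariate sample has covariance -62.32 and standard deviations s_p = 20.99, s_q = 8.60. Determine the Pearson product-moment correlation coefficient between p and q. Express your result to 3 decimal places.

-0.345

r = Cov(p,q) / (s_p · s_q) = -62.32 / (20.99 × 8.60)
  = -62.32 / 180.5140 ≈ -0.345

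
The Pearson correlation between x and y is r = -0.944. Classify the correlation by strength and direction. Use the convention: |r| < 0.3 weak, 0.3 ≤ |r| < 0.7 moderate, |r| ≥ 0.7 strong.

r = -0.944 < 0 so the relationship is negative.
|r| = 0.944, which falls in the strong range.

strong negative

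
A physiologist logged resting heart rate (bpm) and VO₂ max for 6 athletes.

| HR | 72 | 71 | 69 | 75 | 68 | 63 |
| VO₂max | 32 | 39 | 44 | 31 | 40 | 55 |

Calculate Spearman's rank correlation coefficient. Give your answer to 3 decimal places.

Rank HR: 5, 4, 3, 6, 2, 1
Rank VO₂max: 2, 3, 5, 1, 4, 6
d = rank(HR) − rank(VO₂max): 3, 1, -2, 5, -2, -5; Σd² = 68
ρ = 1 − 6Σd² / [n(n²−1)] = 1 − 6×68 / (6×35) = 1 − 408/210 ≈ -0.943

-0.943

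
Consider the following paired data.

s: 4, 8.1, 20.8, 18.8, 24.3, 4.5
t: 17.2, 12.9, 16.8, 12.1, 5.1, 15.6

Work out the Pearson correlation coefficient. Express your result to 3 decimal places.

-0.621

n = 6, Σs = 80.5, Σt = 79.7, Σs² = 1478.43, Σt² = 1160.27, Σst = 944.34
nΣst − ΣsΣt = 5666.04 − 6415.85 = -749.81
nΣs² − (Σs)² = 8870.58 − 6480.25 = 2390.33; nΣt² − (Σt)² = 6961.62 − 6352.09 = 609.53
r = -749.81 / √(2390.33 × 609.53) = -749.81 / 1207.0534 ≈ -0.621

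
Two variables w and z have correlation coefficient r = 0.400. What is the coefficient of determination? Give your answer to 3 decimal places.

r² = (0.400)² = 0.160

0.160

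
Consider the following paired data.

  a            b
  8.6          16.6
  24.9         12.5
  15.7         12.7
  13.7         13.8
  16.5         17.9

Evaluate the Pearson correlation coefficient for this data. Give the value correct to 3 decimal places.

n = 5, Σa = 79.4, Σb = 73.5, Σa² = 1400.4, Σb² = 1103.95, Σab = 1137.81
nΣab − ΣaΣb = 5689.05 − 5835.9 = -146.85
nΣa² − (Σa)² = 7002 − 6304.36 = 697.64; nΣb² − (Σb)² = 5519.75 − 5402.25 = 117.5
r = -146.85 / √(697.64 × 117.5) = -146.85 / 286.3087 ≈ -0.513

-0.513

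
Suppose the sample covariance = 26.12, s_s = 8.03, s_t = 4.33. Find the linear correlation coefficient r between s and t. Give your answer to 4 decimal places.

r = Cov(s,t) / (s_s · s_t) = 26.12 / (8.03 × 4.33)
  = 26.12 / 34.7699 ≈ 0.7512

0.7512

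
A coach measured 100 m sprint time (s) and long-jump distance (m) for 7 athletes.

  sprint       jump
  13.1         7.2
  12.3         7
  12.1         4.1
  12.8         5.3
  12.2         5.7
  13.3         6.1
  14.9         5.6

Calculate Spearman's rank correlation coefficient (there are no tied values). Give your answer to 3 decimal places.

Rank sprint: 5, 3, 1, 4, 2, 6, 7
Rank jump: 7, 6, 1, 2, 4, 5, 3
d = rank(sprint) − rank(jump): -2, -3, 0, 2, -2, 1, 4; Σd² = 38
ρ = 1 − 6Σd² / [n(n²−1)] = 1 − 6×38 / (7×48) = 1 − 228/336 ≈ 0.321

0.321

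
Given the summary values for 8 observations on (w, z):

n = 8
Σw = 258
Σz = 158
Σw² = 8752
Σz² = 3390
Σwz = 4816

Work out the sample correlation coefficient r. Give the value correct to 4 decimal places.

-0.8196

r = (nΣwz − ΣwΣz) / √[(nΣw² − (Σw)²)(nΣz² − (Σz)²)]
Numerator: 8×4816 − 258×158 = -2236
Denominator: √[(70016 − 66564)(27120 − 24964)] = √[3452 × 2156] = 2728.0968
r = -2236 / 2728.0968 ≈ -0.8196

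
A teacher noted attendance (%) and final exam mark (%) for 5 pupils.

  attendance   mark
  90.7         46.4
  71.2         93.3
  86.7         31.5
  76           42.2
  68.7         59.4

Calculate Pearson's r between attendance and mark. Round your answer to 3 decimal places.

-0.640

n = 5, Σx = 393.3, Σy = 272.8, Σx² = 31308.51, Σy² = 17159.3, Σxy = 20870.47
nΣxy − ΣxΣy = 104352.35 − 107292.24 = -2939.89
nΣx² − (Σx)² = 156542.55 − 154684.89 = 1857.66; nΣy² − (Σy)² = 85796.5 − 74419.84 = 11376.66
r = -2939.89 / √(1857.66 × 11376.66) = -2939.89 / 4597.1694 ≈ -0.640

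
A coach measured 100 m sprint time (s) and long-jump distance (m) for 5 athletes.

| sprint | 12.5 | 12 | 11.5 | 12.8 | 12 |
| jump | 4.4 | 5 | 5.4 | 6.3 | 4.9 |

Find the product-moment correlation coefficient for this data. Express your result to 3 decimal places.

n = 5, Σx = 60.8, Σy = 26, Σx² = 740.34, Σy² = 137.22, Σxy = 316.54
nΣxy − ΣxΣy = 1582.7 − 1580.8 = 1.9
nΣx² − (Σx)² = 3701.7 − 3696.64 = 5.06; nΣy² − (Σy)² = 686.1 − 676 = 10.1
r = 1.9 / √(5.06 × 10.1) = 1.9 / 7.1488 ≈ 0.266

0.266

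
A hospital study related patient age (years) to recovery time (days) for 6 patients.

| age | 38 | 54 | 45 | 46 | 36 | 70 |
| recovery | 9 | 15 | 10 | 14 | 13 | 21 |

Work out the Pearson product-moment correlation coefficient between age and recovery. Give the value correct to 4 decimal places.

n = 6, Σx = 289, Σy = 82, Σx² = 14697, Σy² = 1212, Σxy = 4184
nΣxy − ΣxΣy = 25104 − 23698 = 1406
nΣx² − (Σx)² = 88182 − 83521 = 4661; nΣy² − (Σy)² = 7272 − 6724 = 548
r = 1406 / √(4661 × 548) = 1406 / 1598.1952 ≈ 0.8797

0.8797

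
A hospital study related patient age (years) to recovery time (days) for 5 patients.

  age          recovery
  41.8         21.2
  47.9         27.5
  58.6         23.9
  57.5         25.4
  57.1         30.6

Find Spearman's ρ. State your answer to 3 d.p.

0.100

Rank age: 1, 2, 5, 4, 3
Rank recovery: 1, 4, 2, 3, 5
d = rank(age) − rank(recovery): 0, -2, 3, 1, -2; Σd² = 18
ρ = 1 − 6Σd² / [n(n²−1)] = 1 − 6×18 / (5×24) = 1 − 108/120 ≈ 0.100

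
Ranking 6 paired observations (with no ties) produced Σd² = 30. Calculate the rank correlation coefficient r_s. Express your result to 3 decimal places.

ρ = 1 − 6Σd² / [n(n²−1)] = 1 − 6×30 / (6×35)
  = 1 − 180/210 = 1 − 0.8571 ≈ 0.143

0.143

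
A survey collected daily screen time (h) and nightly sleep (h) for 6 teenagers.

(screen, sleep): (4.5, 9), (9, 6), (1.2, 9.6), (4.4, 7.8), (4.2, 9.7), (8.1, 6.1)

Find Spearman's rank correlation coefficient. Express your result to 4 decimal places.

Rank screen: 4, 6, 1, 3, 2, 5
Rank sleep: 4, 1, 5, 3, 6, 2
d = rank(screen) − rank(sleep): 0, 5, -4, 0, -4, 3; Σd² = 66
ρ = 1 − 6Σd² / [n(n²−1)] = 1 − 6×66 / (6×35) = 1 − 396/210 ≈ -0.8857

-0.8857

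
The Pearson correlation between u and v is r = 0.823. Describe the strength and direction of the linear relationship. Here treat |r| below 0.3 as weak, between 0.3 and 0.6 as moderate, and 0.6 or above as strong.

r = 0.823 > 0 so the relationship is positive.
|r| = 0.823, which falls in the strong range.

strong positive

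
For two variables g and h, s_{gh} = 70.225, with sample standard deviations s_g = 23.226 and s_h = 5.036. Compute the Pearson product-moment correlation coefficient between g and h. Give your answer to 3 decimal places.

0.600

r = Cov(g,h) / (s_g · s_h) = 70.225 / (23.226 × 5.036)
  = 70.225 / 116.9661 ≈ 0.600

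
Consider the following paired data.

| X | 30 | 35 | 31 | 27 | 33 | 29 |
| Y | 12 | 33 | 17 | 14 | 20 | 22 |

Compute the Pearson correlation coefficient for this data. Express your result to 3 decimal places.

n = 6, ΣX = 185, ΣY = 118, ΣX² = 5745, ΣY² = 2602, ΣXY = 3718
nΣXY − ΣXΣY = 22308 − 21830 = 478
nΣX² − (ΣX)² = 34470 − 34225 = 245; nΣY² − (ΣY)² = 15612 − 13924 = 1688
r = 478 / √(245 × 1688) = 478 / 643.0863 ≈ 0.743

0.743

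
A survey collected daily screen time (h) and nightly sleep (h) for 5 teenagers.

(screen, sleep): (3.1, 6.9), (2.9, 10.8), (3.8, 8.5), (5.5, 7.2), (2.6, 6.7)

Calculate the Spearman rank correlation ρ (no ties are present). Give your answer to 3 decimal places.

Rank screen: 3, 2, 4, 5, 1
Rank sleep: 2, 5, 4, 3, 1
d = rank(screen) − rank(sleep): 1, -3, 0, 2, 0; Σd² = 14
ρ = 1 − 6Σd² / [n(n²−1)] = 1 − 6×14 / (5×24) = 1 − 84/120 ≈ 0.300

0.300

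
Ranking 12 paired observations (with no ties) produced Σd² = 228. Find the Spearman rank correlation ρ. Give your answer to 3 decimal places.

0.203

ρ = 1 − 6Σd² / [n(n²−1)] = 1 − 6×228 / (12×143)
  = 1 − 1368/1716 = 1 − 0.7972 ≈ 0.203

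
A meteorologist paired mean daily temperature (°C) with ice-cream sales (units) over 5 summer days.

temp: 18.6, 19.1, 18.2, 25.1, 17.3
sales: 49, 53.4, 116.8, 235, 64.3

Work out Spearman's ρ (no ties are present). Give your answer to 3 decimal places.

0.200

Rank temp: 3, 4, 2, 5, 1
Rank sales: 1, 2, 4, 5, 3
d = rank(temp) − rank(sales): 2, 2, -2, 0, -2; Σd² = 16
ρ = 1 − 6Σd² / [n(n²−1)] = 1 − 6×16 / (5×24) = 1 − 96/120 ≈ 0.200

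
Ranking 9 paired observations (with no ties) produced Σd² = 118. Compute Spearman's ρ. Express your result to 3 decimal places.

0.017

ρ = 1 − 6Σd² / [n(n²−1)] = 1 − 6×118 / (9×80)
  = 1 − 708/720 = 1 − 0.9833 ≈ 0.017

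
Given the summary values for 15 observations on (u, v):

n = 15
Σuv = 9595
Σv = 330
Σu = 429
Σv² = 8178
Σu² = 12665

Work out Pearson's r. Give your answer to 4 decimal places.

r = (nΣuv − ΣuΣv) / √[(nΣu² − (Σu)²)(nΣv² − (Σv)²)]
Numerator: 15×9595 − 429×330 = 2355
Denominator: √[(189975 − 184041)(122670 − 108900)] = √[5934 × 13770] = 9039.4237
r = 2355 / 9039.4237 ≈ 0.2605

0.2605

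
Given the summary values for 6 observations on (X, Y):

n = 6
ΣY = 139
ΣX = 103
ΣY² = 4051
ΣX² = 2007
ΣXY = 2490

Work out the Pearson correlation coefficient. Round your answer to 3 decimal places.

r = (nΣXY − ΣXΣY) / √[(nΣX² − (ΣX)²)(nΣY² − (ΣY)²)]
Numerator: 6×2490 − 103×139 = 623
Denominator: √[(12042 − 10609)(24306 − 19321)] = √[1433 × 4985] = 2672.7336
r = 623 / 2672.7336 ≈ 0.233

0.233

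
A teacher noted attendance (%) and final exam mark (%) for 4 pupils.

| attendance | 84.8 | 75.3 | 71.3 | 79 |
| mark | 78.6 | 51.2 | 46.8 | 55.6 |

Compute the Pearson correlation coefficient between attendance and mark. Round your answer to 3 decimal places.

0.948

n = 4, Σx = 310.4, Σy = 232.2, Σx² = 24185.82, Σy² = 14081, Σxy = 18249.88
nΣxy − ΣxΣy = 72999.52 − 72074.88 = 924.64
nΣx² − (Σx)² = 96743.28 − 96348.16 = 395.12; nΣy² − (Σy)² = 56324 − 53916.84 = 2407.16
r = 924.64 / √(395.12 × 2407.16) = 924.64 / 975.2523 ≈ 0.948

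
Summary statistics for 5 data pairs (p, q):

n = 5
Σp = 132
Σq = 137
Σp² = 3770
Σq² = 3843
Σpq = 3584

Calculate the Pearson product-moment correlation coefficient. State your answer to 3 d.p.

r = (nΣpq − ΣpΣq) / √[(nΣp² − (Σp)²)(nΣq² − (Σq)²)]
Numerator: 5×3584 − 132×137 = -164
Denominator: √[(18850 − 17424)(19215 − 18769)] = √[1426 × 446] = 797.4936
r = -164 / 797.4936 ≈ -0.206

-0.206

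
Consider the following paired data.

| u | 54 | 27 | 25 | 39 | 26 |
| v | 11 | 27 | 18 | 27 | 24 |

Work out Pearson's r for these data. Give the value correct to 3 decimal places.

-0.612

n = 5, Σu = 171, Σv = 107, Σu² = 6467, Σv² = 2479, Σuv = 3450
nΣuv − ΣuΣv = 17250 − 18297 = -1047
nΣu² − (Σu)² = 32335 − 29241 = 3094; nΣv² − (Σv)² = 12395 − 11449 = 946
r = -1047 / √(3094 × 946) = -1047 / 1710.8255 ≈ -0.612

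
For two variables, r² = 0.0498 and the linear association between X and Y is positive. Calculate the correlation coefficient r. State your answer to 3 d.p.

|r| = √0.0498 = 0.223
The association is positive, so r = 0.223.

0.223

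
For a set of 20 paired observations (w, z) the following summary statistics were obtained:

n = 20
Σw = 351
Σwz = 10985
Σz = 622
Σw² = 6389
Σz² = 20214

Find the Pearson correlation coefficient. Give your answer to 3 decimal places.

r = (nΣwz − ΣwΣz) / √[(nΣw² − (Σw)²)(nΣz² − (Σz)²)]
Numerator: 20×10985 − 351×622 = 1378
Denominator: √[(127780 − 123201)(404280 − 386884)] = √[4579 × 17396] = 8925.0369
r = 1378 / 8925.0369 ≈ 0.154

0.154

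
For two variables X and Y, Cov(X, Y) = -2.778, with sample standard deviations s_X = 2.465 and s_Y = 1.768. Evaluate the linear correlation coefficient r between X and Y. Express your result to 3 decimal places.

r = Cov(X,Y) / (s_X · s_Y) = -2.778 / (2.465 × 1.768)
  = -2.778 / 4.3581 ≈ -0.637

-0.637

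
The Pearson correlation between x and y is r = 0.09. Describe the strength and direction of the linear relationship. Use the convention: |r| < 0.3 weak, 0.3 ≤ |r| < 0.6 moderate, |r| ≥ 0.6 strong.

weak positive

r = 0.09 > 0 so the relationship is positive.
|r| = 0.09, which falls in the weak range.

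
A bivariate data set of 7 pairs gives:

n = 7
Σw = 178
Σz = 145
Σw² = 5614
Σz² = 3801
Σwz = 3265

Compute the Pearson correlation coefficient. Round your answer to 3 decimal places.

r = (nΣwz − ΣwΣz) / √[(nΣw² − (Σw)²)(nΣz² − (Σz)²)]
Numerator: 7×3265 − 178×145 = -2955
Denominator: √[(39298 − 31684)(26607 − 21025)] = √[7614 × 5582] = 6519.3058
r = -2955 / 6519.3058 ≈ -0.453

-0.453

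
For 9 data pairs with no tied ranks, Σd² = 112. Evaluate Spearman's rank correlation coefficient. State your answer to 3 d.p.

0.067

ρ = 1 − 6Σd² / [n(n²−1)] = 1 − 6×112 / (9×80)
  = 1 − 672/720 = 1 − 0.9333 ≈ 0.067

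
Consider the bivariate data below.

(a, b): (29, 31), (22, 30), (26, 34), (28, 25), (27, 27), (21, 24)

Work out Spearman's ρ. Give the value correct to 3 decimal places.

0.314

Rank a: 6, 2, 3, 5, 4, 1
Rank b: 5, 4, 6, 2, 3, 1
d = rank(a) − rank(b): 1, -2, -3, 3, 1, 0; Σd² = 24
ρ = 1 − 6Σd² / [n(n²−1)] = 1 − 6×24 / (6×35) = 1 − 144/210 ≈ 0.314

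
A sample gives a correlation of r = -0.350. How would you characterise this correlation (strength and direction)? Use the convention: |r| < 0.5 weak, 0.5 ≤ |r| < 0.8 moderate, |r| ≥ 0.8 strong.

r = -0.350 < 0 so the relationship is negative.
|r| = 0.350, which falls in the weak range.

weak negative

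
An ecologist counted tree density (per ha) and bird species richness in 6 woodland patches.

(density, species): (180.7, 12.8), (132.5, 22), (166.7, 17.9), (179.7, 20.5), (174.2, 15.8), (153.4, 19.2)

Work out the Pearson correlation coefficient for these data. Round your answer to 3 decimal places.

n = 6, Σx = 987.2, Σy = 108.2, Σx² = 164166.92, Σy² = 2006.78, Σxy = 17593.38
nΣxy − ΣxΣy = 105560.28 − 106815.04 = -1254.76
nΣx² − (Σx)² = 985001.52 − 974563.84 = 10437.68; nΣy² − (Σy)² = 12040.68 − 11707.24 = 333.44
r = -1254.76 / √(10437.68 × 333.44) = -1254.76 / 1865.5669 ≈ -0.673

-0.673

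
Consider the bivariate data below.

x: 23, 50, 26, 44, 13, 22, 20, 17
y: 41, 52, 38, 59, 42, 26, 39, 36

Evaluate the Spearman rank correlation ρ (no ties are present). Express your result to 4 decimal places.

Rank x: 5, 8, 6, 7, 1, 4, 3, 2
Rank y: 5, 7, 3, 8, 6, 1, 4, 2
d = rank(x) − rank(y): 0, 1, 3, -1, -5, 3, -1, 0; Σd² = 46
ρ = 1 − 6Σd² / [n(n²−1)] = 1 − 6×46 / (8×63) = 1 − 276/504 ≈ 0.4524

0.4524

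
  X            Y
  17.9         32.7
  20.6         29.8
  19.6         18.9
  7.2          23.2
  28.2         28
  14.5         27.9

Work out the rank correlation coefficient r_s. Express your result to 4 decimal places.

0.3143

Rank X: 3, 5, 4, 1, 6, 2
Rank Y: 6, 5, 1, 2, 4, 3
d = rank(X) − rank(Y): -3, 0, 3, -1, 2, -1; Σd² = 24
ρ = 1 − 6Σd² / [n(n²−1)] = 1 − 6×24 / (6×35) = 1 − 144/210 ≈ 0.3143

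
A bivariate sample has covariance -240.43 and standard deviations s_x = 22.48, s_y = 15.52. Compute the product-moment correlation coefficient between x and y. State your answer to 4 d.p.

r = Cov(x,y) / (s_x · s_y) = -240.43 / (22.48 × 15.52)
  = -240.43 / 348.8896 ≈ -0.6891

-0.6891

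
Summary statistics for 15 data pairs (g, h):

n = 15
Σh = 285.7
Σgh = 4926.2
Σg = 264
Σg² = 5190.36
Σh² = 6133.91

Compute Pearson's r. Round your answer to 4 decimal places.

-0.1664

r = (nΣgh − ΣgΣh) / √[(nΣg² − (Σg)²)(nΣh² − (Σh)²)]
Numerator: 15×4926.2 − 264×285.7 = -1531.8
Denominator: √[(77855.4 − 69696)(92008.65 − 81624.49)] = √[8159.4 × 10384.16] = 9204.8093
r = -1531.8 / 9204.8093 ≈ -0.1664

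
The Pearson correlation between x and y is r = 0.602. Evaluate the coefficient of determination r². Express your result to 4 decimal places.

0.3624

r² = (0.602)² = 0.3624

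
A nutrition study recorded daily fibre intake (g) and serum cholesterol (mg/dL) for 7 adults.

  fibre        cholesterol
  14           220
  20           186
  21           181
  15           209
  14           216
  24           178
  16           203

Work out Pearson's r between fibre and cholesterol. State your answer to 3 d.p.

-0.971

n = 7, Σx = 124, Σy = 1393, Σx² = 2290, Σy² = 278987, Σxy = 24280
nΣxy − ΣxΣy = 169960 − 172732 = -2772
nΣx² − (Σx)² = 16030 − 15376 = 654; nΣy² − (Σy)² = 1952909 − 1940449 = 12460
r = -2772 / √(654 × 12460) = -2772 / 2854.6173 ≈ -0.971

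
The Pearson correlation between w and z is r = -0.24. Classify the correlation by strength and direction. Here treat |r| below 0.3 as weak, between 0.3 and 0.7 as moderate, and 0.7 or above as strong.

weak negative

r = -0.24 < 0 so the relationship is negative.
|r| = 0.24, which falls in the weak range.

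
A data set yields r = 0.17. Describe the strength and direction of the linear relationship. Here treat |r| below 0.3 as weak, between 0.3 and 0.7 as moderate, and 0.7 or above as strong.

r = 0.17 > 0 so the relationship is positive.
|r| = 0.17, which falls in the weak range.

weak positive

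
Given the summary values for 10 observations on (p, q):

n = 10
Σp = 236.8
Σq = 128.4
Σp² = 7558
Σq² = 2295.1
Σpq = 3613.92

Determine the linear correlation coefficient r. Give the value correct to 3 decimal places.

r = (nΣpq − ΣpΣq) / √[(nΣp² − (Σp)²)(nΣq² − (Σq)²)]
Numerator: 10×3613.92 − 236.8×128.4 = 5734.08
Denominator: √[(75580 − 56074.24)(22951 − 16486.56)] = √[19505.76 × 6464.44] = 11229.1502
r = 5734.08 / 11229.1502 ≈ 0.511

0.511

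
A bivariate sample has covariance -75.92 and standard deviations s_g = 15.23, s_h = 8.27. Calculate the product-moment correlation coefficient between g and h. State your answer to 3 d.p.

-0.603

r = Cov(g,h) / (s_g · s_h) = -75.92 / (15.23 × 8.27)
  = -75.92 / 125.9521 ≈ -0.603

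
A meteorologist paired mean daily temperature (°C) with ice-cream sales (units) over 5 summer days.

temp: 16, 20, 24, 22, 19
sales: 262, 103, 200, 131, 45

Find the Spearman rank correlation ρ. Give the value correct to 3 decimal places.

Rank temp: 1, 3, 5, 4, 2
Rank sales: 5, 2, 4, 3, 1
d = rank(temp) − rank(sales): -4, 1, 1, 1, 1; Σd² = 20
ρ = 1 − 6Σd² / [n(n²−1)] = 1 − 6×20 / (5×24) = 1 − 120/120 ≈ 0.000

0.000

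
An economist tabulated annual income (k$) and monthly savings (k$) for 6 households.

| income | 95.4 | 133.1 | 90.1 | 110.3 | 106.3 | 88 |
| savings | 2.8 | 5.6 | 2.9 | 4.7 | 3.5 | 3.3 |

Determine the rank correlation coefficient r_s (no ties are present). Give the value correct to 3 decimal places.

Rank income: 3, 6, 2, 5, 4, 1
Rank savings: 1, 6, 2, 5, 4, 3
d = rank(income) − rank(savings): 2, 0, 0, 0, 0, -2; Σd² = 8
ρ = 1 − 6Σd² / [n(n²−1)] = 1 − 6×8 / (6×35) = 1 − 48/210 ≈ 0.771

0.771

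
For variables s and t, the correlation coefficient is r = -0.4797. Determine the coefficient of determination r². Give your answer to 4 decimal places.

r² = (-0.4797)² = 0.2301

0.2301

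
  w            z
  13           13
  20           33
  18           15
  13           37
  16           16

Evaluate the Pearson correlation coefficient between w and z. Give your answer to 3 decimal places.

0.086

n = 5, Σw = 80, Σz = 114, Σw² = 1318, Σz² = 3108, Σwz = 1836
nΣwz − ΣwΣz = 9180 − 9120 = 60
nΣw² − (Σw)² = 6590 − 6400 = 190; nΣz² − (Σz)² = 15540 − 12996 = 2544
r = 60 / √(190 × 2544) = 60 / 695.2410 ≈ 0.086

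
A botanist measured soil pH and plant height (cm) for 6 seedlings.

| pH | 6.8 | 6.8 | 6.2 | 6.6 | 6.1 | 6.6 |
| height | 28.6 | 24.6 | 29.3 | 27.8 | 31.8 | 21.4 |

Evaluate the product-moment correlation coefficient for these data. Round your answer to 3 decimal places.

-0.606

n = 6, Σx = 39.1, Σy = 163.5, Σx² = 255.25, Σy² = 4523.65, Σxy = 1062.12
nΣxy − ΣxΣy = 6372.72 − 6392.85 = -20.13
nΣx² − (Σx)² = 1531.5 − 1528.81 = 2.69; nΣy² − (Σy)² = 27141.9 − 26732.25 = 409.65
r = -20.13 / √(2.69 × 409.65) = -20.13 / 33.1958 ≈ -0.606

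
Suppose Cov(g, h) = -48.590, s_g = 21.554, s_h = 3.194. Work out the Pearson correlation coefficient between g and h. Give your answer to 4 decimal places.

-0.7058

r = Cov(g,h) / (s_g · s_h) = -48.590 / (21.554 × 3.194)
  = -48.590 / 68.8435 ≈ -0.7058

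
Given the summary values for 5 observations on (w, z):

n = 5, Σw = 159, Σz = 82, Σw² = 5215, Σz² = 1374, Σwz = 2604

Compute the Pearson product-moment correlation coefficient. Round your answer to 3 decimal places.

r = (nΣwz − ΣwΣz) / √[(nΣw² − (Σw)²)(nΣz² − (Σz)²)]
Numerator: 5×2604 − 159×82 = -18
Denominator: √[(26075 − 25281)(6870 − 6724)] = √[794 × 146] = 340.4761
r = -18 / 340.4761 ≈ -0.053

-0.053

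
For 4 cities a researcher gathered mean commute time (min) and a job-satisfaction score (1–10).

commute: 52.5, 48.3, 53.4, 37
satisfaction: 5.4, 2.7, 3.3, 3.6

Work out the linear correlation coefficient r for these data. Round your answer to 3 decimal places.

0.241

n = 4, Σx = 191.2, Σy = 15, Σx² = 9309.7, Σy² = 60.3, Σxy = 723.33
nΣxy − ΣxΣy = 2893.32 − 2868 = 25.32
nΣx² − (Σx)² = 37238.8 − 36557.44 = 681.36; nΣy² − (Σy)² = 241.2 − 225 = 16.2
r = 25.32 / √(681.36 × 16.2) = 25.32 / 105.0620 ≈ 0.241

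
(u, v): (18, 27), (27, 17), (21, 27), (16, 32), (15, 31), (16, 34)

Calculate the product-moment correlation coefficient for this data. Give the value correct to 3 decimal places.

-0.952

n = 6, Σu = 113, Σv = 168, Σu² = 2231, Σv² = 4888, Σuv = 3033
nΣuv − ΣuΣv = 18198 − 18984 = -786
nΣu² − (Σu)² = 13386 − 12769 = 617; nΣv² − (Σv)² = 29328 − 28224 = 1104
r = -786 / √(617 × 1104) = -786 / 825.3290 ≈ -0.952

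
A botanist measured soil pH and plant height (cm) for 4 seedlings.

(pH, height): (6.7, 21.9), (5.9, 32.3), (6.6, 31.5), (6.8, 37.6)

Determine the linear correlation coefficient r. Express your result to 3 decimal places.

-0.071

n = 4, Σx = 26, Σy = 123.3, Σx² = 169.5, Σy² = 3928.91, Σxy = 800.88
nΣxy − ΣxΣy = 3203.52 − 3205.8 = -2.28
nΣx² − (Σx)² = 678 − 676 = 2; nΣy² − (Σy)² = 15715.64 − 15202.89 = 512.75
r = -2.28 / √(2 × 512.75) = -2.28 / 32.0234 ≈ -0.071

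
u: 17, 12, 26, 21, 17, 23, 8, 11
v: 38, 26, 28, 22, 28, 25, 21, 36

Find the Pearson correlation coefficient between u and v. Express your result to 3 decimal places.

-0.063

n = 8, Σu = 135, Σv = 224, Σu² = 2553, Σv² = 6534, Σuv = 3763
nΣuv − ΣuΣv = 30104 − 30240 = -136
nΣu² − (Σu)² = 20424 − 18225 = 2199; nΣv² − (Σv)² = 52272 − 50176 = 2096
r = -136 / √(2199 × 2096) = -136 / 2146.8824 ≈ -0.063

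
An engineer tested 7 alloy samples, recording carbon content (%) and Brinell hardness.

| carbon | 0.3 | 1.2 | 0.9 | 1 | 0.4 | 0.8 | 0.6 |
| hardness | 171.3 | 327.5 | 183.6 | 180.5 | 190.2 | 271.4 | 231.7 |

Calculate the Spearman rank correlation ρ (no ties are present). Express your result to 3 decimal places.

Rank carbon: 1, 7, 5, 6, 2, 4, 3
Rank hardness: 1, 7, 3, 2, 4, 6, 5
d = rank(carbon) − rank(hardness): 0, 0, 2, 4, -2, -2, -2; Σd² = 32
ρ = 1 − 6Σd² / [n(n²−1)] = 1 − 6×32 / (7×48) = 1 − 192/336 ≈ 0.429

0.429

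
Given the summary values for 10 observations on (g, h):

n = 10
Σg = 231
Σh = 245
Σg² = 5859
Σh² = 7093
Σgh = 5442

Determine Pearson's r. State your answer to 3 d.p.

-0.288

r = (nΣgh − ΣgΣh) / √[(nΣg² − (Σg)²)(nΣh² − (Σh)²)]
Numerator: 10×5442 − 231×245 = -2175
Denominator: √[(58590 − 53361)(70930 − 60025)] = √[5229 × 10905] = 7551.3075
r = -2175 / 7551.3075 ≈ -0.288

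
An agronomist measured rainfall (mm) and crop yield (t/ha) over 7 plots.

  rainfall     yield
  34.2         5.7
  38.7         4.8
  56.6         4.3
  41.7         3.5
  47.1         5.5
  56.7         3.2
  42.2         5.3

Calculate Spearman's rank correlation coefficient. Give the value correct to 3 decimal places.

Rank rainfall: 1, 2, 6, 3, 5, 7, 4
Rank yield: 7, 4, 3, 2, 6, 1, 5
d = rank(rainfall) − rank(yield): -6, -2, 3, 1, -1, 6, -1; Σd² = 88
ρ = 1 − 6Σd² / [n(n²−1)] = 1 − 6×88 / (7×48) = 1 − 528/336 ≈ -0.571

-0.571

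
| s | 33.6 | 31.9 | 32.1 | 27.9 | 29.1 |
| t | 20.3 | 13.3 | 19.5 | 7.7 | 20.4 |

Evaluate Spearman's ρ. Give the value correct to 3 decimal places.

Rank s: 5, 3, 4, 1, 2
Rank t: 4, 2, 3, 1, 5
d = rank(s) − rank(t): 1, 1, 1, 0, -3; Σd² = 12
ρ = 1 − 6Σd² / [n(n²−1)] = 1 − 6×12 / (5×24) = 1 − 72/120 ≈ 0.400

0.400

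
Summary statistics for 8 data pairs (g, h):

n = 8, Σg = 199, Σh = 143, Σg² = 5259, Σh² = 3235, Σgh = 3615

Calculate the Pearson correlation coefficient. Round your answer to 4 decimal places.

r = (nΣgh − ΣgΣh) / √[(nΣg² − (Σg)²)(nΣh² − (Σh)²)]
Numerator: 8×3615 − 199×143 = 463
Denominator: √[(42072 − 39601)(25880 − 20449)] = √[2471 × 5431] = 3663.3320
r = 463 / 3663.3320 ≈ 0.1264

0.1264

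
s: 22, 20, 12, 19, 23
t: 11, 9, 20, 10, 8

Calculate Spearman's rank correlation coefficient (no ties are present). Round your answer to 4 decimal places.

-0.7000

Rank s: 4, 3, 1, 2, 5
Rank t: 4, 2, 5, 3, 1
d = rank(s) − rank(t): 0, 1, -4, -1, 4; Σd² = 34
ρ = 1 − 6Σd² / [n(n²−1)] = 1 − 6×34 / (5×24) = 1 − 204/120 ≈ -0.7000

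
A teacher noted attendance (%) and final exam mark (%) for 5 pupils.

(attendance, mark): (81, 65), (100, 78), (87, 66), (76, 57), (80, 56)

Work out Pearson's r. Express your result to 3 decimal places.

n = 5, Σx = 424, Σy = 322, Σx² = 36306, Σy² = 21050, Σxy = 27619
nΣxy − ΣxΣy = 138095 − 136528 = 1567
nΣx² − (Σx)² = 181530 − 179776 = 1754; nΣy² − (Σy)² = 105250 − 103684 = 1566
r = 1567 / √(1754 × 1566) = 1567 / 1657.3364 ≈ 0.945

0.945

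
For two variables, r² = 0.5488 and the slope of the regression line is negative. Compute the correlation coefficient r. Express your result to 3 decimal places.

-0.741

|r| = √0.5488 = 0.741
The association is negative, so r = −0.741.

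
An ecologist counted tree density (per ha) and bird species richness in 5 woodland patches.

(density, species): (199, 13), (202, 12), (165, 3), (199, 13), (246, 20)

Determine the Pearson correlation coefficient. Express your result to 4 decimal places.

n = 5, Σx = 1011, Σy = 61, Σx² = 207747, Σy² = 891, Σxy = 13013
nΣxy − ΣxΣy = 65065 − 61671 = 3394
nΣx² − (Σx)² = 1038735 − 1022121 = 16614; nΣy² − (Σy)² = 4455 − 3721 = 734
r = 3394 / √(16614 × 734) = 3394 / 3492.0876 ≈ 0.9719

0.9719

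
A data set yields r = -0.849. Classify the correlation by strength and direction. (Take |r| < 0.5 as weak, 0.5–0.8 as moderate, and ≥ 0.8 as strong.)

strong negative

r = -0.849 < 0 so the relationship is negative.
|r| = 0.849, which falls in the strong range.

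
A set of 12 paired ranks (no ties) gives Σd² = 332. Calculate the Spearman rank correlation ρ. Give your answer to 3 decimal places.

ρ = 1 − 6Σd² / [n(n²−1)] = 1 − 6×332 / (12×143)
  = 1 − 1992/1716 = 1 − 1.1608 ≈ -0.161

-0.161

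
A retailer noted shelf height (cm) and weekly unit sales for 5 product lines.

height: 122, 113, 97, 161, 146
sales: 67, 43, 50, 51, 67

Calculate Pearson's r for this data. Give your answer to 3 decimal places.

n = 5, Σx = 639, Σy = 278, Σx² = 84299, Σy² = 15928, Σxy = 35876
nΣxy − ΣxΣy = 179380 − 177642 = 1738
nΣx² − (Σx)² = 421495 − 408321 = 13174; nΣy² − (Σy)² = 79640 − 77284 = 2356
r = 1738 / √(13174 × 2356) = 1738 / 5571.1708 ≈ 0.312

0.312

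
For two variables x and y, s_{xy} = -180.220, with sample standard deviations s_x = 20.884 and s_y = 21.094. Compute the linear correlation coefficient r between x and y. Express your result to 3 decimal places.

-0.409

r = Cov(x,y) / (s_x · s_y) = -180.220 / (20.884 × 21.094)
  = -180.220 / 440.5271 ≈ -0.409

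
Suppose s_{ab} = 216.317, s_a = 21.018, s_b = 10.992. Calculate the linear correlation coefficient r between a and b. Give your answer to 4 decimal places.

r = Cov(a,b) / (s_a · s_b) = 216.317 / (21.018 × 10.992)
  = 216.317 / 231.0299 ≈ 0.9363

0.9363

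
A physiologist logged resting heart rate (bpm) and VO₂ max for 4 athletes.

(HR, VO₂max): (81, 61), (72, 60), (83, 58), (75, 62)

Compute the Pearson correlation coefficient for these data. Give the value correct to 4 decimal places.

-0.4857

n = 4, Σx = 311, Σy = 241, Σx² = 24259, Σy² = 14529, Σxy = 18725
nΣxy − ΣxΣy = 74900 − 74951 = -51
nΣx² − (Σx)² = 97036 − 96721 = 315; nΣy² − (Σy)² = 58116 − 58081 = 35
r = -51 / √(315 × 35) = -51 / 105.0000 ≈ -0.4857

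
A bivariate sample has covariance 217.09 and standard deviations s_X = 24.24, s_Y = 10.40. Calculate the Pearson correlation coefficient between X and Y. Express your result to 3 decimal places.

r = Cov(X,Y) / (s_X · s_Y) = 217.09 / (24.24 × 10.40)
  = 217.09 / 252.0960 ≈ 0.861

0.861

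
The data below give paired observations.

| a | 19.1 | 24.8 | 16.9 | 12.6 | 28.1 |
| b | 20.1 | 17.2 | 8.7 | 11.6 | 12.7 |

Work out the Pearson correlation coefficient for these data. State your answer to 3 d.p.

0.296

n = 5, Σa = 101.5, Σb = 70.3, Σa² = 2213.83, Σb² = 1071.39, Σab = 1460.53
nΣab − ΣaΣb = 7302.65 − 7135.45 = 167.2
nΣa² − (Σa)² = 11069.15 − 10302.25 = 766.9; nΣb² − (Σb)² = 5356.95 − 4942.09 = 414.86
r = 167.2 / √(766.9 × 414.86) = 167.2 / 564.0533 ≈ 0.296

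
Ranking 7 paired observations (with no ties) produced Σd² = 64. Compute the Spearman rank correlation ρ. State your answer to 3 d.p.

-0.143

ρ = 1 − 6Σd² / [n(n²−1)] = 1 − 6×64 / (7×48)
  = 1 − 384/336 = 1 − 1.1429 ≈ -0.143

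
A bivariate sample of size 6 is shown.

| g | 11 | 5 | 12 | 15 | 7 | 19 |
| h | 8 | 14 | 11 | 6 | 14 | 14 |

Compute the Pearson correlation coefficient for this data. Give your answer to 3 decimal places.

-0.296

n = 6, Σg = 69, Σh = 67, Σg² = 925, Σh² = 809, Σgh = 744
nΣgh − ΣgΣh = 4464 − 4623 = -159
nΣg² − (Σg)² = 5550 − 4761 = 789; nΣh² − (Σh)² = 4854 − 4489 = 365
r = -159 / √(789 × 365) = -159 / 536.6423 ≈ -0.296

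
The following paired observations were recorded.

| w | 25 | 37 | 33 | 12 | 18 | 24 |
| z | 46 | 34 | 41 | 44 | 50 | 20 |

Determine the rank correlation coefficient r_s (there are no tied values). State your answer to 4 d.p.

Rank w: 4, 6, 5, 1, 2, 3
Rank z: 5, 2, 3, 4, 6, 1
d = rank(w) − rank(z): -1, 4, 2, -3, -4, 2; Σd² = 50
ρ = 1 − 6Σd² / [n(n²−1)] = 1 − 6×50 / (6×35) = 1 − 300/210 ≈ -0.4286

-0.4286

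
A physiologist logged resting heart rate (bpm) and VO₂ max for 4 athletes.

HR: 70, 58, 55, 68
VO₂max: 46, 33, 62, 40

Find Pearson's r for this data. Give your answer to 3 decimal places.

-0.343

n = 4, Σx = 251, Σy = 181, Σx² = 15913, Σy² = 8649, Σxy = 11264
nΣxy − ΣxΣy = 45056 − 45431 = -375
nΣx² − (Σx)² = 63652 − 63001 = 651; nΣy² − (Σy)² = 34596 − 32761 = 1835
r = -375 / √(651 × 1835) = -375 / 1092.9707 ≈ -0.343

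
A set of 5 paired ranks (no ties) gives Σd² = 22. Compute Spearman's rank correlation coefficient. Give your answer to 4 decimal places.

ρ = 1 − 6Σd² / [n(n²−1)] = 1 − 6×22 / (5×24)
  = 1 − 132/120 = 1 − 1.10000 ≈ -0.1000

-0.1000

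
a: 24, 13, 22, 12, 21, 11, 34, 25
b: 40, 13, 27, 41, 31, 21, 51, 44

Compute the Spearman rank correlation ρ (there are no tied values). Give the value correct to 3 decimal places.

Rank a: 6, 3, 5, 2, 4, 1, 8, 7
Rank b: 5, 1, 3, 6, 4, 2, 8, 7
d = rank(a) − rank(b): 1, 2, 2, -4, 0, -1, 0, 0; Σd² = 26
ρ = 1 − 6Σd² / [n(n²−1)] = 1 − 6×26 / (8×63) = 1 − 156/504 ≈ 0.690

0.690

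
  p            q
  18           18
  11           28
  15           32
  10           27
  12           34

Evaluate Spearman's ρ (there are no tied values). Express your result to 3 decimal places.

Rank p: 5, 2, 4, 1, 3
Rank q: 1, 3, 4, 2, 5
d = rank(p) − rank(q): 4, -1, 0, -1, -2; Σd² = 22
ρ = 1 − 6Σd² / [n(n²−1)] = 1 − 6×22 / (5×24) = 1 − 132/120 ≈ -0.100

-0.100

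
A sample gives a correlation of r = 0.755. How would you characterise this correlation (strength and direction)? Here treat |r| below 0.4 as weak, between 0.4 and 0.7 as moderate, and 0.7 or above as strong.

strong positive

r = 0.755 > 0 so the relationship is positive.
|r| = 0.755, which falls in the strong range.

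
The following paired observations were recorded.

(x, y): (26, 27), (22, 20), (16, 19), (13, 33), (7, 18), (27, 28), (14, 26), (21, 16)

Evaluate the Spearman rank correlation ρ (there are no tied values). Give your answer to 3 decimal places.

Rank x: 7, 6, 4, 2, 1, 8, 3, 5
Rank y: 6, 4, 3, 8, 2, 7, 5, 1
d = rank(x) − rank(y): 1, 2, 1, -6, -1, 1, -2, 4; Σd² = 64
ρ = 1 − 6Σd² / [n(n²−1)] = 1 − 6×64 / (8×63) = 1 − 384/504 ≈ 0.238

0.238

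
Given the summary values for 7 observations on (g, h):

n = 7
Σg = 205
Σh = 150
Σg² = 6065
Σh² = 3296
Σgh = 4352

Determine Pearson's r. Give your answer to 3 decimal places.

-0.577

r = (nΣgh − ΣgΣh) / √[(nΣg² − (Σg)²)(nΣh² − (Σh)²)]
Numerator: 7×4352 − 205×150 = -286
Denominator: √[(42455 − 42025)(23072 − 22500)] = √[430 × 572] = 495.9435
r = -286 / 495.9435 ≈ -0.577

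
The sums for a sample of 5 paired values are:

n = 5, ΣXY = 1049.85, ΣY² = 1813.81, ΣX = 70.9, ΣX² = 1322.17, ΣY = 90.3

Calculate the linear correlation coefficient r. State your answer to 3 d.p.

r = (nΣXY − ΣXΣY) / √[(nΣX² − (ΣX)²)(nΣY² − (ΣY)²)]
Numerator: 5×1049.85 − 70.9×90.3 = -1153.02
Denominator: √[(6610.85 − 5026.81)(9069.05 − 8154.09)] = √[1584.04 × 914.96] = 1203.8826
r = -1153.02 / 1203.8826 ≈ -0.958

-0.958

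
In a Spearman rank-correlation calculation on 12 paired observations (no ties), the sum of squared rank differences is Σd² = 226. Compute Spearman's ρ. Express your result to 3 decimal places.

0.210

ρ = 1 − 6Σd² / [n(n²−1)] = 1 − 6×226 / (12×143)
  = 1 − 1356/1716 = 1 − 0.7902 ≈ 0.210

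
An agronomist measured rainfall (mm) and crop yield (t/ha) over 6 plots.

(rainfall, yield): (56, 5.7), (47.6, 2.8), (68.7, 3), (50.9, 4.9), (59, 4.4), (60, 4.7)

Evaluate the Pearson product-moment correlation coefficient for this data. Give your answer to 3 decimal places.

n = 6, Σx = 342.2, Σy = 25.5, Σx² = 19793.26, Σy² = 114.79, Σxy = 1449.59
nΣxy − ΣxΣy = 8697.54 − 8726.1 = -28.56
nΣx² − (Σx)² = 118759.56 − 117100.84 = 1658.72; nΣy² − (Σy)² = 688.74 − 650.25 = 38.49
r = -28.56 / √(1658.72 × 38.49) = -28.56 / 252.6740 ≈ -0.113

-0.113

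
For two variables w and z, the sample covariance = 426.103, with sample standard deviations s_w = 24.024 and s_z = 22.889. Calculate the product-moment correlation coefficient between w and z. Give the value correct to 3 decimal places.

0.775

r = Cov(w,z) / (s_w · s_z) = 426.103 / (24.024 × 22.889)
  = 426.103 / 549.8853 ≈ 0.775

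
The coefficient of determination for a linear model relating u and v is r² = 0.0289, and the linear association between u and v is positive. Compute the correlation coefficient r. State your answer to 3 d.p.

|r| = √0.0289 = 0.170
The association is positive, so r = 0.170.

0.170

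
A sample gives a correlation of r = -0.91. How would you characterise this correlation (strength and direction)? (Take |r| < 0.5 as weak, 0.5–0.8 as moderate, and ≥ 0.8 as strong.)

r = -0.91 < 0 so the relationship is negative.
|r| = 0.91, which falls in the strong range.

strong negative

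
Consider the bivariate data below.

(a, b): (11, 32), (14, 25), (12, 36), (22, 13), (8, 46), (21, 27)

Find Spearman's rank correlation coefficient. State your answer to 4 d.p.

Rank a: 2, 4, 3, 6, 1, 5
Rank b: 4, 2, 5, 1, 6, 3
d = rank(a) − rank(b): -2, 2, -2, 5, -5, 2; Σd² = 66
ρ = 1 − 6Σd² / [n(n²−1)] = 1 − 6×66 / (6×35) = 1 − 396/210 ≈ -0.8857

-0.8857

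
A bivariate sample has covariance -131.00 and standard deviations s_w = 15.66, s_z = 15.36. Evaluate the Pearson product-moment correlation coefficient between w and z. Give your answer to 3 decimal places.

r = Cov(w,z) / (s_w · s_z) = -131.00 / (15.66 × 15.36)
  = -131.00 / 240.5376 ≈ -0.545

-0.545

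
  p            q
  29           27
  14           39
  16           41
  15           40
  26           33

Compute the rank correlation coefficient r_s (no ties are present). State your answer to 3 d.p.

-0.600

Rank p: 5, 1, 3, 2, 4
Rank q: 1, 3, 5, 4, 2
d = rank(p) − rank(q): 4, -2, -2, -2, 2; Σd² = 32
ρ = 1 − 6Σd² / [n(n²−1)] = 1 − 6×32 / (5×24) = 1 − 192/120 ≈ -0.600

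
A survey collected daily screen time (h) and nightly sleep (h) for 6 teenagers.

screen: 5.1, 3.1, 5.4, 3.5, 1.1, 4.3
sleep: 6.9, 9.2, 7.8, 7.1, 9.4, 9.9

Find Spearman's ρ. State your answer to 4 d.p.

Rank screen: 5, 2, 6, 3, 1, 4
Rank sleep: 1, 4, 3, 2, 5, 6
d = rank(screen) − rank(sleep): 4, -2, 3, 1, -4, -2; Σd² = 50
ρ = 1 − 6Σd² / [n(n²−1)] = 1 − 6×50 / (6×35) = 1 − 300/210 ≈ -0.4286

-0.4286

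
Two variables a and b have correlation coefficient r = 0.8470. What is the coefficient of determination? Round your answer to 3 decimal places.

0.717

r² = (0.8470)² = 0.717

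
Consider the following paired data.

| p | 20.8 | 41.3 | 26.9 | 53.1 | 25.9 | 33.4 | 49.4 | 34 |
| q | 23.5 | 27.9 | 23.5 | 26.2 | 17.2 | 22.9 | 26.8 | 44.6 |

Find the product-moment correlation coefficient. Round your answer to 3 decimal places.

0.228

n = 8, Σp = 284.8, Σq = 212.6, Σp² = 11064.28, Σq² = 6097, Σpq = 7715.1
nΣpq − ΣpΣq = 61720.8 − 60548.48 = 1172.32
nΣp² − (Σp)² = 88514.24 − 81111.04 = 7403.2; nΣq² − (Σq)² = 48776 − 45198.76 = 3577.24
r = 1172.32 / √(7403.2 × 3577.24) = 1172.32 / 5146.1659 ≈ 0.228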